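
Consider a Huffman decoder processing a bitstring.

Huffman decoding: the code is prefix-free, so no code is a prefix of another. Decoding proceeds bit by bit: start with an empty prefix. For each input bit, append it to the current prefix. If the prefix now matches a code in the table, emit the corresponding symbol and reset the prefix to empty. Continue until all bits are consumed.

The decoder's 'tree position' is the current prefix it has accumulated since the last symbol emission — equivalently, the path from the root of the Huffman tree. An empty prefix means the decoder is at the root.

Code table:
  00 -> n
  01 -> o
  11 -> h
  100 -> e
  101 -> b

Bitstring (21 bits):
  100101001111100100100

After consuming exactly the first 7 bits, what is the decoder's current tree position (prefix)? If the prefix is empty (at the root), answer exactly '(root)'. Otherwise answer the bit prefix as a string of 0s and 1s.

Answer: 0

Derivation:
Bit 0: prefix='1' (no match yet)
Bit 1: prefix='10' (no match yet)
Bit 2: prefix='100' -> emit 'e', reset
Bit 3: prefix='1' (no match yet)
Bit 4: prefix='10' (no match yet)
Bit 5: prefix='101' -> emit 'b', reset
Bit 6: prefix='0' (no match yet)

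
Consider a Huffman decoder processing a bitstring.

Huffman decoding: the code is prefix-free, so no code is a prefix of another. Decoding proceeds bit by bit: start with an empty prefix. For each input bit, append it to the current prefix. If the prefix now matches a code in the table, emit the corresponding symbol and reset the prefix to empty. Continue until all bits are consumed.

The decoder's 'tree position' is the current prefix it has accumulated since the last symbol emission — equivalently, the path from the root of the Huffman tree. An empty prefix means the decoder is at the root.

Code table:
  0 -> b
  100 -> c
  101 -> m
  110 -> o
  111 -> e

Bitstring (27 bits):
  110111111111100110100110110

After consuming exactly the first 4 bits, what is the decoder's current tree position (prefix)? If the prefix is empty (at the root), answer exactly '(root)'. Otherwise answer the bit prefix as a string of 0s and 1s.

Answer: 1

Derivation:
Bit 0: prefix='1' (no match yet)
Bit 1: prefix='11' (no match yet)
Bit 2: prefix='110' -> emit 'o', reset
Bit 3: prefix='1' (no match yet)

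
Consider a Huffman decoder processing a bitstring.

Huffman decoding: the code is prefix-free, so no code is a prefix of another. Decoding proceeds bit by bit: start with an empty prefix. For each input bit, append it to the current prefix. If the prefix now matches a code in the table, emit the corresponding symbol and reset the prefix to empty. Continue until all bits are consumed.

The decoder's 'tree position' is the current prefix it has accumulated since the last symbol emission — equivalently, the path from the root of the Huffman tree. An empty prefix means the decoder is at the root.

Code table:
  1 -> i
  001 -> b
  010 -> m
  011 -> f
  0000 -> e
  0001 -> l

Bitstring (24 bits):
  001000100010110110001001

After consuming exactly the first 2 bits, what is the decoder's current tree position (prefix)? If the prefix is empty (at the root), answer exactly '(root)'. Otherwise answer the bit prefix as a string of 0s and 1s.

Bit 0: prefix='0' (no match yet)
Bit 1: prefix='00' (no match yet)

Answer: 00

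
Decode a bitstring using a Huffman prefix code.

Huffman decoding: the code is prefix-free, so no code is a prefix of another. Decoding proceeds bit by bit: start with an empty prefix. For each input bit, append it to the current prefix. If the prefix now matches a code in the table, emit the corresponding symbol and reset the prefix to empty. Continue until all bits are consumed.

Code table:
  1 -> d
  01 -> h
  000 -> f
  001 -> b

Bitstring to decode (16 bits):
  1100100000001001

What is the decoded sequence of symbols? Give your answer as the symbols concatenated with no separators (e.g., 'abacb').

Answer: ddbffhb

Derivation:
Bit 0: prefix='1' -> emit 'd', reset
Bit 1: prefix='1' -> emit 'd', reset
Bit 2: prefix='0' (no match yet)
Bit 3: prefix='00' (no match yet)
Bit 4: prefix='001' -> emit 'b', reset
Bit 5: prefix='0' (no match yet)
Bit 6: prefix='00' (no match yet)
Bit 7: prefix='000' -> emit 'f', reset
Bit 8: prefix='0' (no match yet)
Bit 9: prefix='00' (no match yet)
Bit 10: prefix='000' -> emit 'f', reset
Bit 11: prefix='0' (no match yet)
Bit 12: prefix='01' -> emit 'h', reset
Bit 13: prefix='0' (no match yet)
Bit 14: prefix='00' (no match yet)
Bit 15: prefix='001' -> emit 'b', reset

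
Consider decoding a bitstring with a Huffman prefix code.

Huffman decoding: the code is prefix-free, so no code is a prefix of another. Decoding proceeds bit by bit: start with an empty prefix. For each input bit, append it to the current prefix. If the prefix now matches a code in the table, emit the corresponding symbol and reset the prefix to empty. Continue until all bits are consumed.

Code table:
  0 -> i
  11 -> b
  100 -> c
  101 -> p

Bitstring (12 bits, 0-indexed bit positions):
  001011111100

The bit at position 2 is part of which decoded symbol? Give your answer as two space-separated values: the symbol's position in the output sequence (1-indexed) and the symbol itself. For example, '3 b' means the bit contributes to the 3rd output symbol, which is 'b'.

Bit 0: prefix='0' -> emit 'i', reset
Bit 1: prefix='0' -> emit 'i', reset
Bit 2: prefix='1' (no match yet)
Bit 3: prefix='10' (no match yet)
Bit 4: prefix='101' -> emit 'p', reset
Bit 5: prefix='1' (no match yet)
Bit 6: prefix='11' -> emit 'b', reset

Answer: 3 p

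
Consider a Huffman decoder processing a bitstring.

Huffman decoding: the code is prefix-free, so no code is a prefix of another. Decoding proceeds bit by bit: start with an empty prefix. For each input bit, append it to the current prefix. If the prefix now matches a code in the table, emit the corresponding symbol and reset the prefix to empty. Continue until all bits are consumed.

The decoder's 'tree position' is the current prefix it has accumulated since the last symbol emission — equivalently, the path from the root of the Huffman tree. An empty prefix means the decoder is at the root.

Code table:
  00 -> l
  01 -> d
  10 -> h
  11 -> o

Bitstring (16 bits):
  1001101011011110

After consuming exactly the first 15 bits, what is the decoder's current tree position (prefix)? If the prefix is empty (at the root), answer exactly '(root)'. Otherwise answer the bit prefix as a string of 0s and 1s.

Bit 0: prefix='1' (no match yet)
Bit 1: prefix='10' -> emit 'h', reset
Bit 2: prefix='0' (no match yet)
Bit 3: prefix='01' -> emit 'd', reset
Bit 4: prefix='1' (no match yet)
Bit 5: prefix='10' -> emit 'h', reset
Bit 6: prefix='1' (no match yet)
Bit 7: prefix='10' -> emit 'h', reset
Bit 8: prefix='1' (no match yet)
Bit 9: prefix='11' -> emit 'o', reset
Bit 10: prefix='0' (no match yet)
Bit 11: prefix='01' -> emit 'd', reset
Bit 12: prefix='1' (no match yet)
Bit 13: prefix='11' -> emit 'o', reset
Bit 14: prefix='1' (no match yet)

Answer: 1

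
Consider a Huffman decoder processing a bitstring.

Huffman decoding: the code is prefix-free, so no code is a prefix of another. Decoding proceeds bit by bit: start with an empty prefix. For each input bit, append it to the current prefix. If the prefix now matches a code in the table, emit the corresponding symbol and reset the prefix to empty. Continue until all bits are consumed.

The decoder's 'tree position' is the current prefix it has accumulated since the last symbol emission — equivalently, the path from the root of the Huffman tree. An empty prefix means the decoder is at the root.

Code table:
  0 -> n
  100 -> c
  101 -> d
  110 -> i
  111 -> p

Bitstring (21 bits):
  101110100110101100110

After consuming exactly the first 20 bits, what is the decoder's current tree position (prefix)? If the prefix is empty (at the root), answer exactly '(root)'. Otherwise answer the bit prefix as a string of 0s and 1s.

Bit 0: prefix='1' (no match yet)
Bit 1: prefix='10' (no match yet)
Bit 2: prefix='101' -> emit 'd', reset
Bit 3: prefix='1' (no match yet)
Bit 4: prefix='11' (no match yet)
Bit 5: prefix='110' -> emit 'i', reset
Bit 6: prefix='1' (no match yet)
Bit 7: prefix='10' (no match yet)
Bit 8: prefix='100' -> emit 'c', reset
Bit 9: prefix='1' (no match yet)
Bit 10: prefix='11' (no match yet)
Bit 11: prefix='110' -> emit 'i', reset
Bit 12: prefix='1' (no match yet)
Bit 13: prefix='10' (no match yet)
Bit 14: prefix='101' -> emit 'd', reset
Bit 15: prefix='1' (no match yet)
Bit 16: prefix='10' (no match yet)
Bit 17: prefix='100' -> emit 'c', reset
Bit 18: prefix='1' (no match yet)
Bit 19: prefix='11' (no match yet)

Answer: 11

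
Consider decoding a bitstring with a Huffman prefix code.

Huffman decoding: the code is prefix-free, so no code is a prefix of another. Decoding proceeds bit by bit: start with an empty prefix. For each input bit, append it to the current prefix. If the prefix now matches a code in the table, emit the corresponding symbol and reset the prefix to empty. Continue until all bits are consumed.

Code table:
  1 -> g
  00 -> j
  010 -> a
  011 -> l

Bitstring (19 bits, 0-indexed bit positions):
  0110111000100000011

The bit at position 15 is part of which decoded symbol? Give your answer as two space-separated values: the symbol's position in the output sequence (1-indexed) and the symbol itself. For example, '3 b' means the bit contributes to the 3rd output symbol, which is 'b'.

Answer: 7 j

Derivation:
Bit 0: prefix='0' (no match yet)
Bit 1: prefix='01' (no match yet)
Bit 2: prefix='011' -> emit 'l', reset
Bit 3: prefix='0' (no match yet)
Bit 4: prefix='01' (no match yet)
Bit 5: prefix='011' -> emit 'l', reset
Bit 6: prefix='1' -> emit 'g', reset
Bit 7: prefix='0' (no match yet)
Bit 8: prefix='00' -> emit 'j', reset
Bit 9: prefix='0' (no match yet)
Bit 10: prefix='01' (no match yet)
Bit 11: prefix='010' -> emit 'a', reset
Bit 12: prefix='0' (no match yet)
Bit 13: prefix='00' -> emit 'j', reset
Bit 14: prefix='0' (no match yet)
Bit 15: prefix='00' -> emit 'j', reset
Bit 16: prefix='0' (no match yet)
Bit 17: prefix='01' (no match yet)
Bit 18: prefix='011' -> emit 'l', reset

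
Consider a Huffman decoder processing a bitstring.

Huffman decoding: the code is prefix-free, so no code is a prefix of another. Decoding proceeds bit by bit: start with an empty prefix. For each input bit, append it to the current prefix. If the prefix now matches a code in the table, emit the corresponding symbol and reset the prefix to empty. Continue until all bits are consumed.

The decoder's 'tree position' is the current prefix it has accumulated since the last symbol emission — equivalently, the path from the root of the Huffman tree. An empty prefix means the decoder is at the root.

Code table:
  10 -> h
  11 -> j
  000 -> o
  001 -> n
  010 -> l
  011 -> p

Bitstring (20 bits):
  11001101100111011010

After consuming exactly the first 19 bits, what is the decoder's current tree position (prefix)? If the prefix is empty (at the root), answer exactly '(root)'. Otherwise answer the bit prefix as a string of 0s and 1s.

Bit 0: prefix='1' (no match yet)
Bit 1: prefix='11' -> emit 'j', reset
Bit 2: prefix='0' (no match yet)
Bit 3: prefix='00' (no match yet)
Bit 4: prefix='001' -> emit 'n', reset
Bit 5: prefix='1' (no match yet)
Bit 6: prefix='10' -> emit 'h', reset
Bit 7: prefix='1' (no match yet)
Bit 8: prefix='11' -> emit 'j', reset
Bit 9: prefix='0' (no match yet)
Bit 10: prefix='00' (no match yet)
Bit 11: prefix='001' -> emit 'n', reset
Bit 12: prefix='1' (no match yet)
Bit 13: prefix='11' -> emit 'j', reset
Bit 14: prefix='0' (no match yet)
Bit 15: prefix='01' (no match yet)
Bit 16: prefix='011' -> emit 'p', reset
Bit 17: prefix='0' (no match yet)
Bit 18: prefix='01' (no match yet)

Answer: 01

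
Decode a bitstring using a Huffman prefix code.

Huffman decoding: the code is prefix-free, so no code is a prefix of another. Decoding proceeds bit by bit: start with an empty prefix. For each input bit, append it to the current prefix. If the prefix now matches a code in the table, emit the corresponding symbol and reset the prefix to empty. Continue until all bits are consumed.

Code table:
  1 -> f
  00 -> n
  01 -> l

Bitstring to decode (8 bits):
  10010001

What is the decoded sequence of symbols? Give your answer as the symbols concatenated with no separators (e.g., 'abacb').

Answer: fnfnl

Derivation:
Bit 0: prefix='1' -> emit 'f', reset
Bit 1: prefix='0' (no match yet)
Bit 2: prefix='00' -> emit 'n', reset
Bit 3: prefix='1' -> emit 'f', reset
Bit 4: prefix='0' (no match yet)
Bit 5: prefix='00' -> emit 'n', reset
Bit 6: prefix='0' (no match yet)
Bit 7: prefix='01' -> emit 'l', reset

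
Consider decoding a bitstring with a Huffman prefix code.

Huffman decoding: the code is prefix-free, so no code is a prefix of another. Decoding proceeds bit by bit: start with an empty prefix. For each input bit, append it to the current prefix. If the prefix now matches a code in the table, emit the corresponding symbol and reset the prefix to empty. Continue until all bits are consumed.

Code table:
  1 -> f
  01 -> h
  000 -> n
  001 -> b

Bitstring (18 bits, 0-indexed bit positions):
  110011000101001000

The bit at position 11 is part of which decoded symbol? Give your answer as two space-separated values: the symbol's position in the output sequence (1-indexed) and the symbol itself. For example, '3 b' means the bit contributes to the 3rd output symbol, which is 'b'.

Bit 0: prefix='1' -> emit 'f', reset
Bit 1: prefix='1' -> emit 'f', reset
Bit 2: prefix='0' (no match yet)
Bit 3: prefix='00' (no match yet)
Bit 4: prefix='001' -> emit 'b', reset
Bit 5: prefix='1' -> emit 'f', reset
Bit 6: prefix='0' (no match yet)
Bit 7: prefix='00' (no match yet)
Bit 8: prefix='000' -> emit 'n', reset
Bit 9: prefix='1' -> emit 'f', reset
Bit 10: prefix='0' (no match yet)
Bit 11: prefix='01' -> emit 'h', reset
Bit 12: prefix='0' (no match yet)
Bit 13: prefix='00' (no match yet)
Bit 14: prefix='001' -> emit 'b', reset
Bit 15: prefix='0' (no match yet)

Answer: 7 h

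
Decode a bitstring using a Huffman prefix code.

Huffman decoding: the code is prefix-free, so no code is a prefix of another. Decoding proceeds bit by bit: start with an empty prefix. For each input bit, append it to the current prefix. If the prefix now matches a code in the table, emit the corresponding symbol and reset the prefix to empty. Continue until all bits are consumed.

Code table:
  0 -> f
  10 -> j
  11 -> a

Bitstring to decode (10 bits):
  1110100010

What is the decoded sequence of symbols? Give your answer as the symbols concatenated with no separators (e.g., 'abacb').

Answer: ajjffj

Derivation:
Bit 0: prefix='1' (no match yet)
Bit 1: prefix='11' -> emit 'a', reset
Bit 2: prefix='1' (no match yet)
Bit 3: prefix='10' -> emit 'j', reset
Bit 4: prefix='1' (no match yet)
Bit 5: prefix='10' -> emit 'j', reset
Bit 6: prefix='0' -> emit 'f', reset
Bit 7: prefix='0' -> emit 'f', reset
Bit 8: prefix='1' (no match yet)
Bit 9: prefix='10' -> emit 'j', reset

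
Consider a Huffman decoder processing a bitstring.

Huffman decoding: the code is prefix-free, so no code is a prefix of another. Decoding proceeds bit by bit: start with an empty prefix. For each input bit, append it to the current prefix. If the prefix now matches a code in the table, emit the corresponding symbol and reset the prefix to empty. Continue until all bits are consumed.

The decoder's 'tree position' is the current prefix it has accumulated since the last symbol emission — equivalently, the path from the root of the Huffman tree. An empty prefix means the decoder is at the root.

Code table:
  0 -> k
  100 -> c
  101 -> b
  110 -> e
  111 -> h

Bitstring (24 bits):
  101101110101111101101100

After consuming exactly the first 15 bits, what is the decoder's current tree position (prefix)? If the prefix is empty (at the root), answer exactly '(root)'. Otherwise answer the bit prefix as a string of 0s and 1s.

Answer: (root)

Derivation:
Bit 0: prefix='1' (no match yet)
Bit 1: prefix='10' (no match yet)
Bit 2: prefix='101' -> emit 'b', reset
Bit 3: prefix='1' (no match yet)
Bit 4: prefix='10' (no match yet)
Bit 5: prefix='101' -> emit 'b', reset
Bit 6: prefix='1' (no match yet)
Bit 7: prefix='11' (no match yet)
Bit 8: prefix='110' -> emit 'e', reset
Bit 9: prefix='1' (no match yet)
Bit 10: prefix='10' (no match yet)
Bit 11: prefix='101' -> emit 'b', reset
Bit 12: prefix='1' (no match yet)
Bit 13: prefix='11' (no match yet)
Bit 14: prefix='111' -> emit 'h', reset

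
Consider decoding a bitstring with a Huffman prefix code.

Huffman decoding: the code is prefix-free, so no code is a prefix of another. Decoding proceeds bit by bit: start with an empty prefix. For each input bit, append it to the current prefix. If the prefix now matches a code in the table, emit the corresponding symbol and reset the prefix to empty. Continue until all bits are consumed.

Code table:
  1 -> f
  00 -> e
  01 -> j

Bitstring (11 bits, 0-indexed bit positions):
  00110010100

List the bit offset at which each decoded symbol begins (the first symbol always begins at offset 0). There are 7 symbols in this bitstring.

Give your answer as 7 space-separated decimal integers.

Answer: 0 2 3 4 6 7 9

Derivation:
Bit 0: prefix='0' (no match yet)
Bit 1: prefix='00' -> emit 'e', reset
Bit 2: prefix='1' -> emit 'f', reset
Bit 3: prefix='1' -> emit 'f', reset
Bit 4: prefix='0' (no match yet)
Bit 5: prefix='00' -> emit 'e', reset
Bit 6: prefix='1' -> emit 'f', reset
Bit 7: prefix='0' (no match yet)
Bit 8: prefix='01' -> emit 'j', reset
Bit 9: prefix='0' (no match yet)
Bit 10: prefix='00' -> emit 'e', reset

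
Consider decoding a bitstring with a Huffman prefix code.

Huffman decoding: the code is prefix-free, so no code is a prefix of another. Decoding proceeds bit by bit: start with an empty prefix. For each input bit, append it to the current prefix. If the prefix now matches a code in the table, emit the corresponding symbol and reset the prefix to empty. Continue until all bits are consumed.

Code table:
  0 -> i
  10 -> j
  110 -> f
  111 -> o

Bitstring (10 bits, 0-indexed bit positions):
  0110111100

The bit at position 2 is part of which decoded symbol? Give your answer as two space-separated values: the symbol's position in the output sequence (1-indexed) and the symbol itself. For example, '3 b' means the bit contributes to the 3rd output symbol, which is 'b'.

Answer: 2 f

Derivation:
Bit 0: prefix='0' -> emit 'i', reset
Bit 1: prefix='1' (no match yet)
Bit 2: prefix='11' (no match yet)
Bit 3: prefix='110' -> emit 'f', reset
Bit 4: prefix='1' (no match yet)
Bit 5: prefix='11' (no match yet)
Bit 6: prefix='111' -> emit 'o', reset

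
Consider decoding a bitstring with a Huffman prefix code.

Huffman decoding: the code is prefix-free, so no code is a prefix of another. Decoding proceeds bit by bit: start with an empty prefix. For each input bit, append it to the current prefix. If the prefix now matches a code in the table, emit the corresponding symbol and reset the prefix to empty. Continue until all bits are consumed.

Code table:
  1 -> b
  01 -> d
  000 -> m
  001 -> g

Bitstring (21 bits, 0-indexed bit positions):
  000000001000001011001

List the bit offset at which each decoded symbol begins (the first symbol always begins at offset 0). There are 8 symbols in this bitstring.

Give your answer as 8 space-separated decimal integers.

Answer: 0 3 6 9 12 15 17 18

Derivation:
Bit 0: prefix='0' (no match yet)
Bit 1: prefix='00' (no match yet)
Bit 2: prefix='000' -> emit 'm', reset
Bit 3: prefix='0' (no match yet)
Bit 4: prefix='00' (no match yet)
Bit 5: prefix='000' -> emit 'm', reset
Bit 6: prefix='0' (no match yet)
Bit 7: prefix='00' (no match yet)
Bit 8: prefix='001' -> emit 'g', reset
Bit 9: prefix='0' (no match yet)
Bit 10: prefix='00' (no match yet)
Bit 11: prefix='000' -> emit 'm', reset
Bit 12: prefix='0' (no match yet)
Bit 13: prefix='00' (no match yet)
Bit 14: prefix='001' -> emit 'g', reset
Bit 15: prefix='0' (no match yet)
Bit 16: prefix='01' -> emit 'd', reset
Bit 17: prefix='1' -> emit 'b', reset
Bit 18: prefix='0' (no match yet)
Bit 19: prefix='00' (no match yet)
Bit 20: prefix='001' -> emit 'g', reset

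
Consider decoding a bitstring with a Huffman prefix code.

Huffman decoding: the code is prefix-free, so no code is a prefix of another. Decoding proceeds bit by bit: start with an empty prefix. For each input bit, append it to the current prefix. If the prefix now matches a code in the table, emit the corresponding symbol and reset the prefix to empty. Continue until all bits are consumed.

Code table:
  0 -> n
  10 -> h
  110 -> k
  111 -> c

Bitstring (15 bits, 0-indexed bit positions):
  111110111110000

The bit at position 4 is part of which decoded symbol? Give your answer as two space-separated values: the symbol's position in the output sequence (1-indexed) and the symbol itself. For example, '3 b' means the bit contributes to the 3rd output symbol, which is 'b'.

Bit 0: prefix='1' (no match yet)
Bit 1: prefix='11' (no match yet)
Bit 2: prefix='111' -> emit 'c', reset
Bit 3: prefix='1' (no match yet)
Bit 4: prefix='11' (no match yet)
Bit 5: prefix='110' -> emit 'k', reset
Bit 6: prefix='1' (no match yet)
Bit 7: prefix='11' (no match yet)
Bit 8: prefix='111' -> emit 'c', reset

Answer: 2 k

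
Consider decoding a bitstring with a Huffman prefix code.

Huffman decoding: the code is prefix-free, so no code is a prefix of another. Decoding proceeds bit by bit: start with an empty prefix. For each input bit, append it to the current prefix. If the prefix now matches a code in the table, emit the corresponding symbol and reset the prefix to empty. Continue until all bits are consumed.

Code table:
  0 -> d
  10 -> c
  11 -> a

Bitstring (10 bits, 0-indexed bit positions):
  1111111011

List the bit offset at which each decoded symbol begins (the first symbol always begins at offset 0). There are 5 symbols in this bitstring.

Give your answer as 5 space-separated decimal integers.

Bit 0: prefix='1' (no match yet)
Bit 1: prefix='11' -> emit 'a', reset
Bit 2: prefix='1' (no match yet)
Bit 3: prefix='11' -> emit 'a', reset
Bit 4: prefix='1' (no match yet)
Bit 5: prefix='11' -> emit 'a', reset
Bit 6: prefix='1' (no match yet)
Bit 7: prefix='10' -> emit 'c', reset
Bit 8: prefix='1' (no match yet)
Bit 9: prefix='11' -> emit 'a', reset

Answer: 0 2 4 6 8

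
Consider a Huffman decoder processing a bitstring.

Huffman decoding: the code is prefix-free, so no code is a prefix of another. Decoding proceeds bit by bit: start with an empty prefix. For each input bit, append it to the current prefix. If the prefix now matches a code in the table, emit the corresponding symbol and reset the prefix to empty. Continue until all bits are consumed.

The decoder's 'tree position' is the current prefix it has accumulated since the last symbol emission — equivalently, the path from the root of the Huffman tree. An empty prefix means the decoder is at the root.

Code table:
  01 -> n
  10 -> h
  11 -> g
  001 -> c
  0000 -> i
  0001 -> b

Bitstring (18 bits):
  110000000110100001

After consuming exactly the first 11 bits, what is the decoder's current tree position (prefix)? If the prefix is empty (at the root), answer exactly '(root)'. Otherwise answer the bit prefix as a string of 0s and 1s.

Answer: 1

Derivation:
Bit 0: prefix='1' (no match yet)
Bit 1: prefix='11' -> emit 'g', reset
Bit 2: prefix='0' (no match yet)
Bit 3: prefix='00' (no match yet)
Bit 4: prefix='000' (no match yet)
Bit 5: prefix='0000' -> emit 'i', reset
Bit 6: prefix='0' (no match yet)
Bit 7: prefix='00' (no match yet)
Bit 8: prefix='000' (no match yet)
Bit 9: prefix='0001' -> emit 'b', reset
Bit 10: prefix='1' (no match yet)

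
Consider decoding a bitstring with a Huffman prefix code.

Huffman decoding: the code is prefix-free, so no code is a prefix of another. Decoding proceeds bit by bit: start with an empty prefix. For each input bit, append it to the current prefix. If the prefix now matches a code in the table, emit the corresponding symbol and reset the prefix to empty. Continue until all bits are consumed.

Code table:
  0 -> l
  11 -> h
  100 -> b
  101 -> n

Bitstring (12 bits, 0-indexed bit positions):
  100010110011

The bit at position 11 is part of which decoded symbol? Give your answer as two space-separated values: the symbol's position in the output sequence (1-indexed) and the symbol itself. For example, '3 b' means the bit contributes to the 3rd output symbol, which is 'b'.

Answer: 5 h

Derivation:
Bit 0: prefix='1' (no match yet)
Bit 1: prefix='10' (no match yet)
Bit 2: prefix='100' -> emit 'b', reset
Bit 3: prefix='0' -> emit 'l', reset
Bit 4: prefix='1' (no match yet)
Bit 5: prefix='10' (no match yet)
Bit 6: prefix='101' -> emit 'n', reset
Bit 7: prefix='1' (no match yet)
Bit 8: prefix='10' (no match yet)
Bit 9: prefix='100' -> emit 'b', reset
Bit 10: prefix='1' (no match yet)
Bit 11: prefix='11' -> emit 'h', reset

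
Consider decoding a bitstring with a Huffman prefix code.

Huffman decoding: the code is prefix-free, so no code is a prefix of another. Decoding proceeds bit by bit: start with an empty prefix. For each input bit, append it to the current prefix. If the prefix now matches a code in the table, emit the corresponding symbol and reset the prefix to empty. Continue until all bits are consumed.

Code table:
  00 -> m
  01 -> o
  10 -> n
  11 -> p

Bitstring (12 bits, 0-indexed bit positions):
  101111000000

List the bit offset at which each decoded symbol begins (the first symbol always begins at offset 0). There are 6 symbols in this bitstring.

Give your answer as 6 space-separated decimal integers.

Bit 0: prefix='1' (no match yet)
Bit 1: prefix='10' -> emit 'n', reset
Bit 2: prefix='1' (no match yet)
Bit 3: prefix='11' -> emit 'p', reset
Bit 4: prefix='1' (no match yet)
Bit 5: prefix='11' -> emit 'p', reset
Bit 6: prefix='0' (no match yet)
Bit 7: prefix='00' -> emit 'm', reset
Bit 8: prefix='0' (no match yet)
Bit 9: prefix='00' -> emit 'm', reset
Bit 10: prefix='0' (no match yet)
Bit 11: prefix='00' -> emit 'm', reset

Answer: 0 2 4 6 8 10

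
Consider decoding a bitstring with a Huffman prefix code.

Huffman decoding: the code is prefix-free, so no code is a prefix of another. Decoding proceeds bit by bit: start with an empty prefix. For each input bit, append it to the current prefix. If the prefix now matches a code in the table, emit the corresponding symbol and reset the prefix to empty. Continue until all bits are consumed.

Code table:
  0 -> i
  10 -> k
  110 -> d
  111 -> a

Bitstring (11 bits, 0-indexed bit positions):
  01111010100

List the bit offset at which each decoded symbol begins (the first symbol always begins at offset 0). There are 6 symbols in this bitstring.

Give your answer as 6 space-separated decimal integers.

Answer: 0 1 4 6 8 10

Derivation:
Bit 0: prefix='0' -> emit 'i', reset
Bit 1: prefix='1' (no match yet)
Bit 2: prefix='11' (no match yet)
Bit 3: prefix='111' -> emit 'a', reset
Bit 4: prefix='1' (no match yet)
Bit 5: prefix='10' -> emit 'k', reset
Bit 6: prefix='1' (no match yet)
Bit 7: prefix='10' -> emit 'k', reset
Bit 8: prefix='1' (no match yet)
Bit 9: prefix='10' -> emit 'k', reset
Bit 10: prefix='0' -> emit 'i', reset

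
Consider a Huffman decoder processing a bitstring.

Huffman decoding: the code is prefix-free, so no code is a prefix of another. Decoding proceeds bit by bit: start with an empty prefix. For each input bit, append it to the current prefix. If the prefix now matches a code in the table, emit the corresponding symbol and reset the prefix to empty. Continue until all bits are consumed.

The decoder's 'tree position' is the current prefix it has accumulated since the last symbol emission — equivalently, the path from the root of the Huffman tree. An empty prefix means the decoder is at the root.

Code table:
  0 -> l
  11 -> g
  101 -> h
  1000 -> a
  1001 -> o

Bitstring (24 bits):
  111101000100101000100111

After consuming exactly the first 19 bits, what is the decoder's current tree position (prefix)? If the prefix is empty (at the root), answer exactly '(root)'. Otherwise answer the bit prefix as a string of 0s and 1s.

Bit 0: prefix='1' (no match yet)
Bit 1: prefix='11' -> emit 'g', reset
Bit 2: prefix='1' (no match yet)
Bit 3: prefix='11' -> emit 'g', reset
Bit 4: prefix='0' -> emit 'l', reset
Bit 5: prefix='1' (no match yet)
Bit 6: prefix='10' (no match yet)
Bit 7: prefix='100' (no match yet)
Bit 8: prefix='1000' -> emit 'a', reset
Bit 9: prefix='1' (no match yet)
Bit 10: prefix='10' (no match yet)
Bit 11: prefix='100' (no match yet)
Bit 12: prefix='1001' -> emit 'o', reset
Bit 13: prefix='0' -> emit 'l', reset
Bit 14: prefix='1' (no match yet)
Bit 15: prefix='10' (no match yet)
Bit 16: prefix='100' (no match yet)
Bit 17: prefix='1000' -> emit 'a', reset
Bit 18: prefix='1' (no match yet)

Answer: 1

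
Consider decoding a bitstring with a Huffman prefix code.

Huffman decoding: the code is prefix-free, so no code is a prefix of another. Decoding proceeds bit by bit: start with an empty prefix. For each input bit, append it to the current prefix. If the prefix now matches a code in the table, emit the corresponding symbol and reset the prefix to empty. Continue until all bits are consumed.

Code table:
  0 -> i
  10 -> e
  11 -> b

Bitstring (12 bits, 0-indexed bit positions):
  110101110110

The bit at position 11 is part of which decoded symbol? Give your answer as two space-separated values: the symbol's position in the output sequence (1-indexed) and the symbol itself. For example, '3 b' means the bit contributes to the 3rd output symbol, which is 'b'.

Answer: 7 i

Derivation:
Bit 0: prefix='1' (no match yet)
Bit 1: prefix='11' -> emit 'b', reset
Bit 2: prefix='0' -> emit 'i', reset
Bit 3: prefix='1' (no match yet)
Bit 4: prefix='10' -> emit 'e', reset
Bit 5: prefix='1' (no match yet)
Bit 6: prefix='11' -> emit 'b', reset
Bit 7: prefix='1' (no match yet)
Bit 8: prefix='10' -> emit 'e', reset
Bit 9: prefix='1' (no match yet)
Bit 10: prefix='11' -> emit 'b', reset
Bit 11: prefix='0' -> emit 'i', reset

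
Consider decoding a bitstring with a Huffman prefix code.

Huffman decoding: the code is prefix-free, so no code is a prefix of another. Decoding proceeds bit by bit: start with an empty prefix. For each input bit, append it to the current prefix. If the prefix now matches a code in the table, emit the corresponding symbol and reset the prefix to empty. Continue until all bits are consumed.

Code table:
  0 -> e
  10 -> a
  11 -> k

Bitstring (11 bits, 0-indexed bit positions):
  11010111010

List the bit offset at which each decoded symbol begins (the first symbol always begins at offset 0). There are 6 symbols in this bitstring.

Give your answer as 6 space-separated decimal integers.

Answer: 0 2 3 5 7 9

Derivation:
Bit 0: prefix='1' (no match yet)
Bit 1: prefix='11' -> emit 'k', reset
Bit 2: prefix='0' -> emit 'e', reset
Bit 3: prefix='1' (no match yet)
Bit 4: prefix='10' -> emit 'a', reset
Bit 5: prefix='1' (no match yet)
Bit 6: prefix='11' -> emit 'k', reset
Bit 7: prefix='1' (no match yet)
Bit 8: prefix='10' -> emit 'a', reset
Bit 9: prefix='1' (no match yet)
Bit 10: prefix='10' -> emit 'a', reset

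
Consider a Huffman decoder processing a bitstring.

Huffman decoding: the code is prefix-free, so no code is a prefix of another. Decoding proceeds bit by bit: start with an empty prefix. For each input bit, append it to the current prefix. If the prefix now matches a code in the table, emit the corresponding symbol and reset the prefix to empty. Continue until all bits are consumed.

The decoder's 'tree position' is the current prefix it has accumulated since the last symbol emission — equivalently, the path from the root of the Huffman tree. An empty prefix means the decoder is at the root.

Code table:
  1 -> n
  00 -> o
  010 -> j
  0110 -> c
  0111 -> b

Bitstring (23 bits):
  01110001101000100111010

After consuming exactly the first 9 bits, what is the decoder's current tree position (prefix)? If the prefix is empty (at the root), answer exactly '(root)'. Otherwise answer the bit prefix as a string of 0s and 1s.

Answer: 011

Derivation:
Bit 0: prefix='0' (no match yet)
Bit 1: prefix='01' (no match yet)
Bit 2: prefix='011' (no match yet)
Bit 3: prefix='0111' -> emit 'b', reset
Bit 4: prefix='0' (no match yet)
Bit 5: prefix='00' -> emit 'o', reset
Bit 6: prefix='0' (no match yet)
Bit 7: prefix='01' (no match yet)
Bit 8: prefix='011' (no match yet)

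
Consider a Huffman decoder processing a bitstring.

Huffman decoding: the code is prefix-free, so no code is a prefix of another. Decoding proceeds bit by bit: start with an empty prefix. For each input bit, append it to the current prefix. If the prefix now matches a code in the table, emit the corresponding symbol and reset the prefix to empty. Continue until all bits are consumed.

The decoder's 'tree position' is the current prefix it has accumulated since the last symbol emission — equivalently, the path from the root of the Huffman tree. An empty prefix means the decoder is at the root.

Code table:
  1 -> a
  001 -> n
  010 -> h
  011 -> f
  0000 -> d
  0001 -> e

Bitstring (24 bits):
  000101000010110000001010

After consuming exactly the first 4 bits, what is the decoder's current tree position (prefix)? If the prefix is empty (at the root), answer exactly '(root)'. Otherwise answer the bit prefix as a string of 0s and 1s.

Bit 0: prefix='0' (no match yet)
Bit 1: prefix='00' (no match yet)
Bit 2: prefix='000' (no match yet)
Bit 3: prefix='0001' -> emit 'e', reset

Answer: (root)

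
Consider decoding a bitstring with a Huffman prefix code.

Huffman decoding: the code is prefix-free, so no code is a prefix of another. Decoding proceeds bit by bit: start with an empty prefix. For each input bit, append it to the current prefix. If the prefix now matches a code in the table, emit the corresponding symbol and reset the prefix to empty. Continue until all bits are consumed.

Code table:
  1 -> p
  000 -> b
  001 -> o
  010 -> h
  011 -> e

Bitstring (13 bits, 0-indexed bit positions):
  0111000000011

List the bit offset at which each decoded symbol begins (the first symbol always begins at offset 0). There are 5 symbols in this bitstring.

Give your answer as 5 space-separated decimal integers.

Bit 0: prefix='0' (no match yet)
Bit 1: prefix='01' (no match yet)
Bit 2: prefix='011' -> emit 'e', reset
Bit 3: prefix='1' -> emit 'p', reset
Bit 4: prefix='0' (no match yet)
Bit 5: prefix='00' (no match yet)
Bit 6: prefix='000' -> emit 'b', reset
Bit 7: prefix='0' (no match yet)
Bit 8: prefix='00' (no match yet)
Bit 9: prefix='000' -> emit 'b', reset
Bit 10: prefix='0' (no match yet)
Bit 11: prefix='01' (no match yet)
Bit 12: prefix='011' -> emit 'e', reset

Answer: 0 3 4 7 10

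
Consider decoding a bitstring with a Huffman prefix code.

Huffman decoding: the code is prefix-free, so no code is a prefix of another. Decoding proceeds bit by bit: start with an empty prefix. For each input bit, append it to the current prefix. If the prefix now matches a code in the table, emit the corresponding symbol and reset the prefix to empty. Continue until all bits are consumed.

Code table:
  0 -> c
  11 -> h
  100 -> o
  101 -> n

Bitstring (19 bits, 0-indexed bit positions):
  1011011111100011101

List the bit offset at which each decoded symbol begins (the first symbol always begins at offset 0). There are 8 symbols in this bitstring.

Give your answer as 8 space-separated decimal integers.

Bit 0: prefix='1' (no match yet)
Bit 1: prefix='10' (no match yet)
Bit 2: prefix='101' -> emit 'n', reset
Bit 3: prefix='1' (no match yet)
Bit 4: prefix='10' (no match yet)
Bit 5: prefix='101' -> emit 'n', reset
Bit 6: prefix='1' (no match yet)
Bit 7: prefix='11' -> emit 'h', reset
Bit 8: prefix='1' (no match yet)
Bit 9: prefix='11' -> emit 'h', reset
Bit 10: prefix='1' (no match yet)
Bit 11: prefix='10' (no match yet)
Bit 12: prefix='100' -> emit 'o', reset
Bit 13: prefix='0' -> emit 'c', reset
Bit 14: prefix='1' (no match yet)
Bit 15: prefix='11' -> emit 'h', reset
Bit 16: prefix='1' (no match yet)
Bit 17: prefix='10' (no match yet)
Bit 18: prefix='101' -> emit 'n', reset

Answer: 0 3 6 8 10 13 14 16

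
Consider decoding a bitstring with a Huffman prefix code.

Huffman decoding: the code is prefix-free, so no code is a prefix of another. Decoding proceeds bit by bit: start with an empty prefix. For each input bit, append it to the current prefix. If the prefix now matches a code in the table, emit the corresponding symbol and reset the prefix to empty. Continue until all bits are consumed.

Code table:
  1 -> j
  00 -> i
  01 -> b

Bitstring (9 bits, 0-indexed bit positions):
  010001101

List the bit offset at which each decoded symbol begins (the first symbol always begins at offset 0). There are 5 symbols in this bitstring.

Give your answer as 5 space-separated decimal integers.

Bit 0: prefix='0' (no match yet)
Bit 1: prefix='01' -> emit 'b', reset
Bit 2: prefix='0' (no match yet)
Bit 3: prefix='00' -> emit 'i', reset
Bit 4: prefix='0' (no match yet)
Bit 5: prefix='01' -> emit 'b', reset
Bit 6: prefix='1' -> emit 'j', reset
Bit 7: prefix='0' (no match yet)
Bit 8: prefix='01' -> emit 'b', reset

Answer: 0 2 4 6 7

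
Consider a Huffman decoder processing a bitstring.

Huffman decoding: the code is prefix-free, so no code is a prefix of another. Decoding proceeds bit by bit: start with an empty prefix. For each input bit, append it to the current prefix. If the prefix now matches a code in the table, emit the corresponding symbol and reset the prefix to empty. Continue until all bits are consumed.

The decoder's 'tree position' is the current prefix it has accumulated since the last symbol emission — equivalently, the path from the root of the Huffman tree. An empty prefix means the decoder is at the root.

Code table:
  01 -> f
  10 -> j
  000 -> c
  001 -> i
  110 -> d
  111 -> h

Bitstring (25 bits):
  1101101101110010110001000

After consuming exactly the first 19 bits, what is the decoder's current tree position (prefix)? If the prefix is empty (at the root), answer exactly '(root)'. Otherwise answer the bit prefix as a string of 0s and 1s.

Answer: (root)

Derivation:
Bit 0: prefix='1' (no match yet)
Bit 1: prefix='11' (no match yet)
Bit 2: prefix='110' -> emit 'd', reset
Bit 3: prefix='1' (no match yet)
Bit 4: prefix='11' (no match yet)
Bit 5: prefix='110' -> emit 'd', reset
Bit 6: prefix='1' (no match yet)
Bit 7: prefix='11' (no match yet)
Bit 8: prefix='110' -> emit 'd', reset
Bit 9: prefix='1' (no match yet)
Bit 10: prefix='11' (no match yet)
Bit 11: prefix='111' -> emit 'h', reset
Bit 12: prefix='0' (no match yet)
Bit 13: prefix='00' (no match yet)
Bit 14: prefix='001' -> emit 'i', reset
Bit 15: prefix='0' (no match yet)
Bit 16: prefix='01' -> emit 'f', reset
Bit 17: prefix='1' (no match yet)
Bit 18: prefix='10' -> emit 'j', reset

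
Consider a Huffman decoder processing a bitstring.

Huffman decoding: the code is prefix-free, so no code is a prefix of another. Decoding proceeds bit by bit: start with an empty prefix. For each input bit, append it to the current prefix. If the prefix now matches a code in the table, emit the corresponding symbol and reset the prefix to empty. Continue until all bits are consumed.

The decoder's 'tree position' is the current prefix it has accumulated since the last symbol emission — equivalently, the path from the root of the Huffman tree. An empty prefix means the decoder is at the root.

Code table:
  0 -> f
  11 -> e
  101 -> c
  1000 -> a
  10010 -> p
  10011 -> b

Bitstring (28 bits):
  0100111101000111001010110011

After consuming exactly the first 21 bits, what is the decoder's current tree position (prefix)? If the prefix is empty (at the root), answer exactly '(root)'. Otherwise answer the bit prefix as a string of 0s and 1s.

Bit 0: prefix='0' -> emit 'f', reset
Bit 1: prefix='1' (no match yet)
Bit 2: prefix='10' (no match yet)
Bit 3: prefix='100' (no match yet)
Bit 4: prefix='1001' (no match yet)
Bit 5: prefix='10011' -> emit 'b', reset
Bit 6: prefix='1' (no match yet)
Bit 7: prefix='11' -> emit 'e', reset
Bit 8: prefix='0' -> emit 'f', reset
Bit 9: prefix='1' (no match yet)
Bit 10: prefix='10' (no match yet)
Bit 11: prefix='100' (no match yet)
Bit 12: prefix='1000' -> emit 'a', reset
Bit 13: prefix='1' (no match yet)
Bit 14: prefix='11' -> emit 'e', reset
Bit 15: prefix='1' (no match yet)
Bit 16: prefix='10' (no match yet)
Bit 17: prefix='100' (no match yet)
Bit 18: prefix='1001' (no match yet)
Bit 19: prefix='10010' -> emit 'p', reset
Bit 20: prefix='1' (no match yet)

Answer: 1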